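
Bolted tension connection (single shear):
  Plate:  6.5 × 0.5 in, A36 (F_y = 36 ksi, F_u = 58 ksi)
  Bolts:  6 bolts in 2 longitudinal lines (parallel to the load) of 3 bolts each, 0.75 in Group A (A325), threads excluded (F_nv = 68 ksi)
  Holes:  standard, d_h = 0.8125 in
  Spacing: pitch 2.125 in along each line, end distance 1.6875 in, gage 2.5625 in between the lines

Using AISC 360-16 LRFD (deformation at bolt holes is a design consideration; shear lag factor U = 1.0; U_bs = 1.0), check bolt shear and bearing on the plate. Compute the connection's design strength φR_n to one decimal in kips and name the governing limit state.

135.2 kips (bolt shear governs)

Bolt shear: A_b = π(0.75)²/4 = 0.44179 in². φR_n = 0.75 × 68 × 0.44179 × 6 × 1 = 135.2 kips.
Bearing (0.5 in plate, F_u = 58 ksi): end bolts L_c = 1.6875 − 0.8125/2 = 1.28125, R_n = min(1.2×1.28125×0.5×58, 2.4×0.75×0.5×58) = 44.588 kips/bolt; interior L_c = 2.125 − 0.8125 = 1.3125, R_n = 45.675 kips/bolt. φR_n = 0.75 × (2×44.588 + 4×45.675) = 203.9 kips.
Governing: min(135.2, 203.9) = 135.2 kips → bolt shear.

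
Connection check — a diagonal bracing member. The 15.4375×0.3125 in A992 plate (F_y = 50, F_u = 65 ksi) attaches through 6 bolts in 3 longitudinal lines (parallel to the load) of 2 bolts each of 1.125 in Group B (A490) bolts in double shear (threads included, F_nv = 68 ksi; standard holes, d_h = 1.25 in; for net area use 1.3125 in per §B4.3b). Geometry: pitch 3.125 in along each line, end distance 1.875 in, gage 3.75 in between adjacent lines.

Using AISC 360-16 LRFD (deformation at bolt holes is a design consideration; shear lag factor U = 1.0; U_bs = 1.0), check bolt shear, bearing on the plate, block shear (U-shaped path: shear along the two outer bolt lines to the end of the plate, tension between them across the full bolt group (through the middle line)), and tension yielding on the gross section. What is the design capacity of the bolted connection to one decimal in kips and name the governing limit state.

129.7 kips (block shear governs)

Bolt shear: A_b = π(1.125)²/4 = 0.99402 in². φR_n = 0.75 × 68 × 0.99402 × 6 × 2 = 608.3 kips.
Bearing (0.3125 in plate, F_u = 65 ksi): end bolts L_c = 1.875 − 1.25/2 = 1.25, R_n = min(1.2×1.25×0.3125×65, 2.4×1.125×0.3125×65) = 30.469 kips/bolt; interior L_c = 3.125 − 1.25 = 1.875, R_n = 45.703 kips/bolt. φR_n = 0.75 × (3×30.469 + 3×45.703) = 171.4 kips.
Block shear: shear path 2×[1.875+1×3.125] = 2×5 in, A_gv = 3.125, A_nv = 2×(5 − 1.5×1.3125)×0.3125 = 1.8945 in²; tension across gage: (7.5 − 2×1.3125)×0.3125 = 1.5234 in². R_n = min(0.6×65×1.8945, 0.6×50×3.125) + 1.0×65×1.5234 = min(73.886, 93.75) + 99.021 = 172.91 kips. φR_n = 0.75 × 172.91 = 129.7 kips.
Tension yield (gross): A_g = 15.4375×0.3125 = 4.8242 in². φR_n = 0.90 × 50 × 4.8242 = 217.1 kips.
Governing: min(608.3, 171.4, 129.7, 217.1) = 129.7 kips → block shear.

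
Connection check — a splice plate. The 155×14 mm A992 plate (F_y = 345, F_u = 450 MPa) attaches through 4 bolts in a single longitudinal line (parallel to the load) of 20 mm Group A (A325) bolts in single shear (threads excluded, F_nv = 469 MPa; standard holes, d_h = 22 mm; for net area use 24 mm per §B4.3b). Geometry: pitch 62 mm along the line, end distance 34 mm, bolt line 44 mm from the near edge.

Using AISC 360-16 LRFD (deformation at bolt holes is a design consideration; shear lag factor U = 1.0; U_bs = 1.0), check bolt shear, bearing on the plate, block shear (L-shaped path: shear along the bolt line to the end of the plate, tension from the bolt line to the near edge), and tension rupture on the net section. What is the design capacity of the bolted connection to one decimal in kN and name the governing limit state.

Bolt shear: A_b = π(20)²/4 = 314.16 mm². φR_n = 0.75 × 469 × 314.16 × 4 × 1 = 442.0 kN.
Bearing (14 mm plate, F_u = 450 MPa): end bolts L_c = 34 − 22/2 = 23, R_n = min(1.2×23×14×450, 2.4×20×14×450) = 173.88 kN/bolt; interior L_c = 62 − 22 = 40, R_n = 302.4 kN/bolt. φR_n = 0.75 × (1×173.88 + 3×302.4) = 810.8 kN.
Block shear: shear path 1×[34+3×62] = 1×220 mm, A_gv = 3080, A_nv = 1×(220 − 3.5×24)×14 = 1904 mm²; tension to near edge: (44 − 0.5×24)×14 = 448 mm². R_n = min(0.6×450×1904, 0.6×345×3080) + 1.0×450×448 = min(514.08, 637.56) + 201.6 = 715.68 kN. φR_n = 0.75 × 715.68 = 536.8 kN.
Tension rupture (net): A_n = (155 − 1×24)×14 = 1834 mm² (U = 1.0, A_e = A_n). φR_n = 0.75 × 450 × 1834 = 619.0 kN.
Governing: min(442.0, 810.8, 536.8, 619.0) = 442.0 kN → bolt shear.

442.0 kN (bolt shear governs)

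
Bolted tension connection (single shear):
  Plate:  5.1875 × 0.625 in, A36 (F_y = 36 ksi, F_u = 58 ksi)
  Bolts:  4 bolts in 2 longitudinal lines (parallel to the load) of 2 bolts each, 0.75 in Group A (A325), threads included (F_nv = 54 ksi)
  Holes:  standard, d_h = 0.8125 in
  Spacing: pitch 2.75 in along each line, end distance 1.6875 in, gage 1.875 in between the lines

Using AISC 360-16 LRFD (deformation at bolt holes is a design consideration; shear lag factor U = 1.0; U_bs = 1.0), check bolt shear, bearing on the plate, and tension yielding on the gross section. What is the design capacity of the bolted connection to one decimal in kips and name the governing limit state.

71.6 kips (bolt shear governs)

Bolt shear: A_b = π(0.75)²/4 = 0.44179 in². φR_n = 0.75 × 54 × 0.44179 × 4 × 1 = 71.6 kips.
Bearing (0.625 in plate, F_u = 58 ksi): end bolts L_c = 1.6875 − 0.8125/2 = 1.28125, R_n = min(1.2×1.28125×0.625×58, 2.4×0.75×0.625×58) = 55.734 kips/bolt; interior L_c = 2.75 − 0.8125 = 1.9375, R_n = 65.25 kips/bolt. φR_n = 0.75 × (2×55.734 + 2×65.25) = 181.5 kips.
Tension yield (gross): A_g = 5.1875×0.625 = 3.2422 in². φR_n = 0.90 × 36 × 3.2422 = 105.0 kips.
Governing: min(71.6, 181.5, 105.0) = 71.6 kips → bolt shear.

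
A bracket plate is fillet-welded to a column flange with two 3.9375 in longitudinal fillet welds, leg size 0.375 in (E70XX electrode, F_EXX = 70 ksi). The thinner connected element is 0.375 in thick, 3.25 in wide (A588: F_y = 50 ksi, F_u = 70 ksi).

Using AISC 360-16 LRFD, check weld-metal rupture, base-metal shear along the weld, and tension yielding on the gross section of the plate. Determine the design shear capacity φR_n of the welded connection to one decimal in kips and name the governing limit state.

Weld metal: throat = 0.707×0.375 = 0.26513 in, L = 2×3.9375 = 7.875 in. φR_n = 0.75 × 0.6 × 70 × 0.26513 × 7.875 = 65.8 kips.
Base metal shear (0.375 in plate): yield φR_n = 1.0×0.6×50×0.375×7.875 = 88.6 kips; rupture φR_n = 0.75×0.6×70×0.375×7.875 = 93.0 kips; take 88.6 kips (yield).
Tension yield (gross): A_g = 3.25×0.375 = 1.2188 in². φR_n = 0.90 × 50 × 1.2188 = 54.8 kips.
Governing: min(65.8, 88.6, 54.8) = 54.8 kips → gross-section yield.

54.8 kips (gross-section yield governs)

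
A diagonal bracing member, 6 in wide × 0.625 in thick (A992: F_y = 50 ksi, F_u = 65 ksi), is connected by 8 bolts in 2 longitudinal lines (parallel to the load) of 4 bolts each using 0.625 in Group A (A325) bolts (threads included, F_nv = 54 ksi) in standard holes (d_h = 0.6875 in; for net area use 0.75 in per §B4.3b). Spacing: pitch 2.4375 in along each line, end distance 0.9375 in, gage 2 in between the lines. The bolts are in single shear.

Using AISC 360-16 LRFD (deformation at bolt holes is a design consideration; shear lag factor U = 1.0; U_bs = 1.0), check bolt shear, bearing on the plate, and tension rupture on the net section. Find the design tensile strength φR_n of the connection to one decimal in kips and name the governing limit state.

99.4 kips (bolt shear governs)

Bolt shear: A_b = π(0.625)²/4 = 0.3068 in². φR_n = 0.75 × 54 × 0.3068 × 8 × 1 = 99.4 kips.
Bearing (0.625 in plate, F_u = 65 ksi): end bolts L_c = 0.9375 − 0.6875/2 = 0.59375, R_n = min(1.2×0.59375×0.625×65, 2.4×0.625×0.625×65) = 28.945 kips/bolt; interior L_c = 2.4375 − 0.6875 = 1.75, R_n = 60.938 kips/bolt. φR_n = 0.75 × (2×28.945 + 6×60.938) = 317.6 kips.
Tension rupture (net): A_n = (6 − 2×0.75)×0.625 = 2.8125 in² (U = 1.0, A_e = A_n). φR_n = 0.75 × 65 × 2.8125 = 137.1 kips.
Governing: min(99.4, 317.6, 137.1) = 99.4 kips → bolt shear.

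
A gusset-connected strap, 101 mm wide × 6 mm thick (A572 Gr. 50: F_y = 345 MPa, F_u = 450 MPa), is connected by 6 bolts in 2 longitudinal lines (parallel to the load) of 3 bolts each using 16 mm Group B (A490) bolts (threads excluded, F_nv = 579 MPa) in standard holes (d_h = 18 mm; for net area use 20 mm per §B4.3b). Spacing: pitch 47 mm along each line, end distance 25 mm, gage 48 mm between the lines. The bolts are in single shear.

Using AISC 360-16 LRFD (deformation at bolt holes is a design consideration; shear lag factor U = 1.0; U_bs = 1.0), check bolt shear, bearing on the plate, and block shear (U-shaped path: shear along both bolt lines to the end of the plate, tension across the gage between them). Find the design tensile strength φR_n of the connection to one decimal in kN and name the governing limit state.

Bolt shear: A_b = π(16)²/4 = 201.06 mm². φR_n = 0.75 × 579 × 201.06 × 6 × 1 = 523.9 kN.
Bearing (6 mm plate, F_u = 450 MPa): end bolts L_c = 25 − 18/2 = 16, R_n = min(1.2×16×6×450, 2.4×16×6×450) = 51.84 kN/bolt; interior L_c = 47 − 18 = 29, R_n = 93.96 kN/bolt. φR_n = 0.75 × (2×51.84 + 4×93.96) = 359.6 kN.
Block shear: shear path 2×[25+2×47] = 2×119 mm, A_gv = 1428, A_nv = 2×(119 − 2.5×20)×6 = 828 mm²; tension across gage: (48 − 1×20)×6 = 168 mm². R_n = min(0.6×450×828, 0.6×345×1428) + 1.0×450×168 = min(223.56, 295.6) + 75.6 = 299.16 kN. φR_n = 0.75 × 299.16 = 224.4 kN.
Governing: min(523.9, 359.6, 224.4) = 224.4 kN → block shear.

224.4 kN (block shear governs)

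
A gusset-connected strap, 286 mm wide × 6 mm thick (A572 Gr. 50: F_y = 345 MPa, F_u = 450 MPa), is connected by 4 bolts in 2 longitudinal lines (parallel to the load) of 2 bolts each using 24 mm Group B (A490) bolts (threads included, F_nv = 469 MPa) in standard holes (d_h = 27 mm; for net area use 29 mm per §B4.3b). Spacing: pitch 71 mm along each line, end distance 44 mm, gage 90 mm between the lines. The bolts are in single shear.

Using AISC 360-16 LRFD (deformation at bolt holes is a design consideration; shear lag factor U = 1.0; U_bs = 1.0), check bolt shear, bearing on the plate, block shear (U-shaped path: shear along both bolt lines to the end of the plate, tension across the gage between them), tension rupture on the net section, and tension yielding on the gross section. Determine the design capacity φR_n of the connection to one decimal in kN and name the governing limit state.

Bolt shear: A_b = π(24)²/4 = 452.39 mm². φR_n = 0.75 × 469 × 452.39 × 4 × 1 = 636.5 kN.
Bearing (6 mm plate, F_u = 450 MPa): end bolts L_c = 44 − 27/2 = 30.5, R_n = min(1.2×30.5×6×450, 2.4×24×6×450) = 98.82 kN/bolt; interior L_c = 71 − 27 = 44, R_n = 142.56 kN/bolt. φR_n = 0.75 × (2×98.82 + 2×142.56) = 362.1 kN.
Block shear: shear path 2×[44+1×71] = 2×115 mm, A_gv = 1380, A_nv = 2×(115 − 1.5×29)×6 = 858 mm²; tension across gage: (90 − 1×29)×6 = 366 mm². R_n = min(0.6×450×858, 0.6×345×1380) + 1.0×450×366 = min(231.66, 285.66) + 164.7 = 396.36 kN. φR_n = 0.75 × 396.36 = 297.3 kN.
Tension rupture (net): A_n = (286 − 2×29)×6 = 1368 mm² (U = 1.0, A_e = A_n). φR_n = 0.75 × 450 × 1368 = 461.7 kN.
Tension yield (gross): A_g = 286×6 = 1716 mm². φR_n = 0.90 × 345 × 1716 = 532.8 kN.
Governing: min(636.5, 362.1, 297.3, 461.7, 532.8) = 297.3 kN → block shear.

297.3 kN (block shear governs)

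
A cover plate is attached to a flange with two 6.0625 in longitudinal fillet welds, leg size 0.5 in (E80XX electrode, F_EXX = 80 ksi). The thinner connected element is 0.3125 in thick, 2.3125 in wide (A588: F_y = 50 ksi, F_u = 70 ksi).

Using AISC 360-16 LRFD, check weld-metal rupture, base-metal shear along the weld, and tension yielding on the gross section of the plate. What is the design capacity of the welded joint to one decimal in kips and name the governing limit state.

Weld metal: throat = 0.707×0.5 = 0.3535 in, L = 2×6.0625 = 12.125 in. φR_n = 0.75 × 0.6 × 80 × 0.3535 × 12.125 = 154.3 kips.
Base metal shear (0.3125 in plate): yield φR_n = 1.0×0.6×50×0.3125×12.125 = 113.7 kips; rupture φR_n = 0.75×0.6×70×0.3125×12.125 = 119.4 kips; take 113.7 kips (yield).
Tension yield (gross): A_g = 2.3125×0.3125 = 0.72266 in². φR_n = 0.90 × 50 × 0.72266 = 32.5 kips.
Governing: min(154.3, 113.7, 32.5) = 32.5 kips → gross-section yield.

32.5 kips (gross-section yield governs)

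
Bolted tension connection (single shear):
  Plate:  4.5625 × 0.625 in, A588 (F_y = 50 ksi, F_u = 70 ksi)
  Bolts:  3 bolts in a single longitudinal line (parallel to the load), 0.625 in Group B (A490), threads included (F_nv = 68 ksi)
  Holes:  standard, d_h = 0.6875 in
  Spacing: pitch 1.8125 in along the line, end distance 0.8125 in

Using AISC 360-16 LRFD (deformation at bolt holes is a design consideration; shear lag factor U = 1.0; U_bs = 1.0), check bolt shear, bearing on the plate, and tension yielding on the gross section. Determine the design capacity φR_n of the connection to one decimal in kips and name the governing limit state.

46.9 kips (bolt shear governs)

Bolt shear: A_b = π(0.625)²/4 = 0.3068 in². φR_n = 0.75 × 68 × 0.3068 × 3 × 1 = 46.9 kips.
Bearing (0.625 in plate, F_u = 70 ksi): end bolts L_c = 0.8125 − 0.6875/2 = 0.46875, R_n = min(1.2×0.46875×0.625×70, 2.4×0.625×0.625×70) = 24.609 kips/bolt; interior L_c = 1.8125 − 0.6875 = 1.125, R_n = 59.063 kips/bolt. φR_n = 0.75 × (1×24.609 + 2×59.063) = 107.1 kips.
Tension yield (gross): A_g = 4.5625×0.625 = 2.8516 in². φR_n = 0.90 × 50 × 2.8516 = 128.3 kips.
Governing: min(46.9, 107.1, 128.3) = 46.9 kips → bolt shear.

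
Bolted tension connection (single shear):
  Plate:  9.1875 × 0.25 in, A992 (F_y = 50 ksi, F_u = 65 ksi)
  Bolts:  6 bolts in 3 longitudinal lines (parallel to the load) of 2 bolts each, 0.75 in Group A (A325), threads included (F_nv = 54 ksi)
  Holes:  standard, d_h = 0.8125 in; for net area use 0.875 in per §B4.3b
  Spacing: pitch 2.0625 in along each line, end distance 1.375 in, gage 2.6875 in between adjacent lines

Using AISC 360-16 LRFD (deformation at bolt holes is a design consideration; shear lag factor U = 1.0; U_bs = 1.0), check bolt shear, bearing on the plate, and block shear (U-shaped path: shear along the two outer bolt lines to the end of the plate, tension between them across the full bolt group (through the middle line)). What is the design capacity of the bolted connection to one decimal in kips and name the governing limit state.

75.3 kips (block shear governs)

Bolt shear: A_b = π(0.75)²/4 = 0.44179 in². φR_n = 0.75 × 54 × 0.44179 × 6 × 1 = 107.4 kips.
Bearing (0.25 in plate, F_u = 65 ksi): end bolts L_c = 1.375 − 0.8125/2 = 0.96875, R_n = min(1.2×0.96875×0.25×65, 2.4×0.75×0.25×65) = 18.891 kips/bolt; interior L_c = 2.0625 − 0.8125 = 1.25, R_n = 24.375 kips/bolt. φR_n = 0.75 × (3×18.891 + 3×24.375) = 97.3 kips.
Block shear: shear path 2×[1.375+1×2.0625] = 2×3.4375 in, A_gv = 1.7188, A_nv = 2×(3.4375 − 1.5×0.875)×0.25 = 1.0625 in²; tension across gage: (5.375 − 2×0.875)×0.25 = 0.90625 in². R_n = min(0.6×65×1.0625, 0.6×50×1.7188) + 1.0×65×0.90625 = min(41.438, 51.564) + 58.906 = 100.34 kips. φR_n = 0.75 × 100.34 = 75.3 kips.
Governing: min(107.4, 97.3, 75.3) = 75.3 kips → block shear.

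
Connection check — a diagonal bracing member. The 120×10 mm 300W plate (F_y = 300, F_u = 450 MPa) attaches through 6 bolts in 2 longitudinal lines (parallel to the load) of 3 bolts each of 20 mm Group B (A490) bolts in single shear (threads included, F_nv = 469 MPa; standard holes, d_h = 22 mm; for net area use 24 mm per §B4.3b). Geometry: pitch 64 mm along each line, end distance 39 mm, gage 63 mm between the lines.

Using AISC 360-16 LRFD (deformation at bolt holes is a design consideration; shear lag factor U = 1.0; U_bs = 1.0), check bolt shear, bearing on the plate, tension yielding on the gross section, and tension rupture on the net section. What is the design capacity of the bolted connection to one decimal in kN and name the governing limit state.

Bolt shear: A_b = π(20)²/4 = 314.16 mm². φR_n = 0.75 × 469 × 314.16 × 6 × 1 = 663.0 kN.
Bearing (10 mm plate, F_u = 450 MPa): end bolts L_c = 39 − 22/2 = 28, R_n = min(1.2×28×10×450, 2.4×20×10×450) = 151.2 kN/bolt; interior L_c = 64 − 22 = 42, R_n = 216 kN/bolt. φR_n = 0.75 × (2×151.2 + 4×216) = 874.8 kN.
Tension yield (gross): A_g = 120×10 = 1200 mm². φR_n = 0.90 × 300 × 1200 = 324.0 kN.
Tension rupture (net): A_n = (120 − 2×24)×10 = 720 mm² (U = 1.0, A_e = A_n). φR_n = 0.75 × 450 × 720 = 243.0 kN.
Governing: min(663.0, 874.8, 324.0, 243.0) = 243.0 kN → net-section rupture.

243.0 kN (net-section rupture governs)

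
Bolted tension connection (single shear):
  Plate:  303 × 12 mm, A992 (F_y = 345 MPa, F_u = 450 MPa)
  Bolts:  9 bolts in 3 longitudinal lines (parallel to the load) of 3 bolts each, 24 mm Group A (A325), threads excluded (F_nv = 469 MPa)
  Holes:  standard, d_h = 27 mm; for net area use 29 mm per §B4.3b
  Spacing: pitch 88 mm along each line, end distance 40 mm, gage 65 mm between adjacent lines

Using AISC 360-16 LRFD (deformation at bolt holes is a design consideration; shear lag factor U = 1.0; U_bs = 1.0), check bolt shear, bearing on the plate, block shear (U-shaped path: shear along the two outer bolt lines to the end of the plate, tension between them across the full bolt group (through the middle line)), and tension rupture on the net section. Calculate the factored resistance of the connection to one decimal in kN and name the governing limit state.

874.8 kN (net-section rupture governs)

Bolt shear: A_b = π(24)²/4 = 452.39 mm². φR_n = 0.75 × 469 × 452.39 × 9 × 1 = 1432.2 kN.
Bearing (12 mm plate, F_u = 450 MPa): end bolts L_c = 40 − 27/2 = 26.5, R_n = min(1.2×26.5×12×450, 2.4×24×12×450) = 171.72 kN/bolt; interior L_c = 88 − 27 = 61, R_n = 311.04 kN/bolt. φR_n = 0.75 × (3×171.72 + 6×311.04) = 1786.1 kN.
Block shear: shear path 2×[40+2×88] = 2×216 mm, A_gv = 5184, A_nv = 2×(216 − 2.5×29)×12 = 3444 mm²; tension across gage: (130 − 2×29)×12 = 864 mm². R_n = min(0.6×450×3444, 0.6×345×5184) + 1.0×450×864 = min(929.88, 1073.1) + 388.8 = 1318.7 kN. φR_n = 0.75 × 1318.7 = 989.0 kN.
Tension rupture (net): A_n = (303 − 3×29)×12 = 2592 mm² (U = 1.0, A_e = A_n). φR_n = 0.75 × 450 × 2592 = 874.8 kN.
Governing: min(1432.2, 1786.1, 989.0, 874.8) = 874.8 kN → net-section rupture.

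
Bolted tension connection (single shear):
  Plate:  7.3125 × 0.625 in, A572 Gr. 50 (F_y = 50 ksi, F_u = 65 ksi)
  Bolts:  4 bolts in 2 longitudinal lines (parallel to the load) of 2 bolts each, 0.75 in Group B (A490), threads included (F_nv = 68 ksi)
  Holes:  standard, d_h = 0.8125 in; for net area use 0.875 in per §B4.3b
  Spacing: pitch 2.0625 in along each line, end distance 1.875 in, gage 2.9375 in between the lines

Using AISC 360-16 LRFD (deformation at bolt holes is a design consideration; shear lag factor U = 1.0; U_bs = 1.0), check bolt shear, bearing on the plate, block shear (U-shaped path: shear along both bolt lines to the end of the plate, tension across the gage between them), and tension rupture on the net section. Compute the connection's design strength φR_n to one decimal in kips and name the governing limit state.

90.1 kips (bolt shear governs)

Bolt shear: A_b = π(0.75)²/4 = 0.44179 in². φR_n = 0.75 × 68 × 0.44179 × 4 × 1 = 90.1 kips.
Bearing (0.625 in plate, F_u = 65 ksi): end bolts L_c = 1.875 − 0.8125/2 = 1.46875, R_n = min(1.2×1.46875×0.625×65, 2.4×0.75×0.625×65) = 71.602 kips/bolt; interior L_c = 2.0625 − 0.8125 = 1.25, R_n = 60.938 kips/bolt. φR_n = 0.75 × (2×71.602 + 2×60.938) = 198.8 kips.
Block shear: shear path 2×[1.875+1×2.0625] = 2×3.9375 in, A_gv = 4.9219, A_nv = 2×(3.9375 − 1.5×0.875)×0.625 = 3.2813 in²; tension across gage: (2.9375 − 1×0.875)×0.625 = 1.2891 in². R_n = min(0.6×65×3.2813, 0.6×50×4.9219) + 1.0×65×1.2891 = min(127.97, 147.66) + 83.792 = 211.76 kips. φR_n = 0.75 × 211.76 = 158.8 kips.
Tension rupture (net): A_n = (7.3125 − 2×0.875)×0.625 = 3.4766 in² (U = 1.0, A_e = A_n). φR_n = 0.75 × 65 × 3.4766 = 169.5 kips.
Governing: min(90.1, 198.8, 158.8, 169.5) = 90.1 kips → bolt shear.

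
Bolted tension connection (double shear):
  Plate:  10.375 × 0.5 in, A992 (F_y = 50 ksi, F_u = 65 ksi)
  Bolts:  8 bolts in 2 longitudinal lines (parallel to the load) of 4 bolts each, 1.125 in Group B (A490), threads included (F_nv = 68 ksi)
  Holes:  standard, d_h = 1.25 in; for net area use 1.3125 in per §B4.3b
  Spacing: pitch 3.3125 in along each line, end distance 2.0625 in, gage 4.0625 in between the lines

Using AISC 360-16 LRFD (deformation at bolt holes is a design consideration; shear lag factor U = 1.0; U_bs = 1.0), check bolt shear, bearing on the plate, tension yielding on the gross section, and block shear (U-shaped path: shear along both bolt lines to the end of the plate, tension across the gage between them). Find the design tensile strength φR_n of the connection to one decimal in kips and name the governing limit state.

Bolt shear: A_b = π(1.125)²/4 = 0.99402 in². φR_n = 0.75 × 68 × 0.99402 × 8 × 2 = 811.1 kips.
Bearing (0.5 in plate, F_u = 65 ksi): end bolts L_c = 2.0625 − 1.25/2 = 1.4375, R_n = min(1.2×1.4375×0.5×65, 2.4×1.125×0.5×65) = 56.063 kips/bolt; interior L_c = 3.3125 − 1.25 = 2.0625, R_n = 80.438 kips/bolt. φR_n = 0.75 × (2×56.063 + 6×80.438) = 446.1 kips.
Tension yield (gross): A_g = 10.375×0.5 = 5.1875 in². φR_n = 0.90 × 50 × 5.1875 = 233.4 kips.
Block shear: shear path 2×[2.0625+3×3.3125] = 2×12 in, A_gv = 12, A_nv = 2×(12 − 3.5×1.3125)×0.5 = 7.4063 in²; tension across gage: (4.0625 − 1×1.3125)×0.5 = 1.375 in². R_n = min(0.6×65×7.4063, 0.6×50×12) + 1.0×65×1.375 = min(288.85, 360) + 89.375 = 378.23 kips. φR_n = 0.75 × 378.23 = 283.7 kips.
Governing: min(811.1, 446.1, 233.4, 283.7) = 233.4 kips → gross-section yield.

233.4 kips (gross-section yield governs)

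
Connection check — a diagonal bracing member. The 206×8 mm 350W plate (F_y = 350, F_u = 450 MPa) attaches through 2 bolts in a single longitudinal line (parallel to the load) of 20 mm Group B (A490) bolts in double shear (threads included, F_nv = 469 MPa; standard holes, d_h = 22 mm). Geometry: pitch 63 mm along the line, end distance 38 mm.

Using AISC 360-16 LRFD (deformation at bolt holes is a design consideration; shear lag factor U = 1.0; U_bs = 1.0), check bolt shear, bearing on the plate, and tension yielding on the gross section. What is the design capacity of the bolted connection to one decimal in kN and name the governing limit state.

217.1 kN (bearing governs)

Bolt shear: A_b = π(20)²/4 = 314.16 mm². φR_n = 0.75 × 469 × 314.16 × 2 × 2 = 442.0 kN.
Bearing (8 mm plate, F_u = 450 MPa): end bolts L_c = 38 − 22/2 = 27, R_n = min(1.2×27×8×450, 2.4×20×8×450) = 116.64 kN/bolt; interior L_c = 63 − 22 = 41, R_n = 172.8 kN/bolt. φR_n = 0.75 × (1×116.64 + 1×172.8) = 217.1 kN.
Tension yield (gross): A_g = 206×8 = 1648 mm². φR_n = 0.90 × 350 × 1648 = 519.1 kN.
Governing: min(442.0, 217.1, 519.1) = 217.1 kN → bearing.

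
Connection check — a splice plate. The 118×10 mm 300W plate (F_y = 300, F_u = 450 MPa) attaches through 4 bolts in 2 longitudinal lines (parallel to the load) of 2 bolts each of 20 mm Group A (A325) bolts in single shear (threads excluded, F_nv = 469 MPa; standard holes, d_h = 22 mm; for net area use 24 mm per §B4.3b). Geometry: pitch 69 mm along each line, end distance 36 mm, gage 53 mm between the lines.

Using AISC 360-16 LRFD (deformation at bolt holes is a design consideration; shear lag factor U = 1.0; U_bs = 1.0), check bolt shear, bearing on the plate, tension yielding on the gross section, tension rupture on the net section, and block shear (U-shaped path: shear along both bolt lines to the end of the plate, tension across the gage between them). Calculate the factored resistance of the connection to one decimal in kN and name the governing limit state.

236.3 kN (net-section rupture governs)

Bolt shear: A_b = π(20)²/4 = 314.16 mm². φR_n = 0.75 × 469 × 314.16 × 4 × 1 = 442.0 kN.
Bearing (10 mm plate, F_u = 450 MPa): end bolts L_c = 36 − 22/2 = 25, R_n = min(1.2×25×10×450, 2.4×20×10×450) = 135 kN/bolt; interior L_c = 69 − 22 = 47, R_n = 216 kN/bolt. φR_n = 0.75 × (2×135 + 2×216) = 526.5 kN.
Tension yield (gross): A_g = 118×10 = 1180 mm². φR_n = 0.90 × 300 × 1180 = 318.6 kN.
Tension rupture (net): A_n = (118 − 2×24)×10 = 700 mm² (U = 1.0, A_e = A_n). φR_n = 0.75 × 450 × 700 = 236.3 kN.
Block shear: shear path 2×[36+1×69] = 2×105 mm, A_gv = 2100, A_nv = 2×(105 − 1.5×24)×10 = 1380 mm²; tension across gage: (53 − 1×24)×10 = 290 mm². R_n = min(0.6×450×1380, 0.6×300×2100) + 1.0×450×290 = min(372.6, 378) + 130.5 = 503.1 kN. φR_n = 0.75 × 503.1 = 377.3 kN.
Governing: min(442.0, 526.5, 318.6, 236.3, 377.3) = 236.3 kN → net-section rupture.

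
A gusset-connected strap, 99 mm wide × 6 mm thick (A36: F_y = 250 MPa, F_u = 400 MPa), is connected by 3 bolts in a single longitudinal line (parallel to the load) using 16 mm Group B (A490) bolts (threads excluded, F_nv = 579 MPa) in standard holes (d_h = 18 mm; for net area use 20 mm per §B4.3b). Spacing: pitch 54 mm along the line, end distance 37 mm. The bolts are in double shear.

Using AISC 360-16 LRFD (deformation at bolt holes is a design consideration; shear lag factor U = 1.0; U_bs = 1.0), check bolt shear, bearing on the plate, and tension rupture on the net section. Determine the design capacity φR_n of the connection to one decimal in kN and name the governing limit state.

Bolt shear: A_b = π(16)²/4 = 201.06 mm². φR_n = 0.75 × 579 × 201.06 × 3 × 2 = 523.9 kN.
Bearing (6 mm plate, F_u = 400 MPa): end bolts L_c = 37 − 18/2 = 28, R_n = min(1.2×28×6×400, 2.4×16×6×400) = 80.64 kN/bolt; interior L_c = 54 − 18 = 36, R_n = 92.16 kN/bolt. φR_n = 0.75 × (1×80.64 + 2×92.16) = 198.7 kN.
Tension rupture (net): A_n = (99 − 1×20)×6 = 474 mm² (U = 1.0, A_e = A_n). φR_n = 0.75 × 400 × 474 = 142.2 kN.
Governing: min(523.9, 198.7, 142.2) = 142.2 kN → net-section rupture.

142.2 kN (net-section rupture governs)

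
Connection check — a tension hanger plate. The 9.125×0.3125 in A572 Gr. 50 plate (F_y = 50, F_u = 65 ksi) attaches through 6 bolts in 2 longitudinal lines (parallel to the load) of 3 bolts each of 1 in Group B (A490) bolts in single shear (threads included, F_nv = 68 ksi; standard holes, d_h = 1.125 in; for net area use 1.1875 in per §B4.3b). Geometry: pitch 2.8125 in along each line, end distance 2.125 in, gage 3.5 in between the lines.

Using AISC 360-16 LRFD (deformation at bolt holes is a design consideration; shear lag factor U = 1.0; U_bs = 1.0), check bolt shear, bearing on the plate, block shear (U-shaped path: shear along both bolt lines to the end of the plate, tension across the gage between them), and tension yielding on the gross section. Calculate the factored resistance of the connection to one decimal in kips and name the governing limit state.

122.6 kips (block shear governs)

Bolt shear: A_b = π(1)²/4 = 0.7854 in². φR_n = 0.75 × 68 × 0.7854 × 6 × 1 = 240.3 kips.
Bearing (0.3125 in plate, F_u = 65 ksi): end bolts L_c = 2.125 − 1.125/2 = 1.5625, R_n = min(1.2×1.5625×0.3125×65, 2.4×1×0.3125×65) = 38.086 kips/bolt; interior L_c = 2.8125 − 1.125 = 1.6875, R_n = 41.133 kips/bolt. φR_n = 0.75 × (2×38.086 + 4×41.133) = 180.5 kips.
Block shear: shear path 2×[2.125+2×2.8125] = 2×7.75 in, A_gv = 4.8438, A_nv = 2×(7.75 − 2.5×1.1875)×0.3125 = 2.9883 in²; tension across gage: (3.5 − 1×1.1875)×0.3125 = 0.72266 in². R_n = min(0.6×65×2.9883, 0.6×50×4.8438) + 1.0×65×0.72266 = min(116.54, 145.31) + 46.973 = 163.51 kips. φR_n = 0.75 × 163.51 = 122.6 kips.
Tension yield (gross): A_g = 9.125×0.3125 = 2.8516 in². φR_n = 0.90 × 50 × 2.8516 = 128.3 kips.
Governing: min(240.3, 180.5, 122.6, 128.3) = 122.6 kips → block shear.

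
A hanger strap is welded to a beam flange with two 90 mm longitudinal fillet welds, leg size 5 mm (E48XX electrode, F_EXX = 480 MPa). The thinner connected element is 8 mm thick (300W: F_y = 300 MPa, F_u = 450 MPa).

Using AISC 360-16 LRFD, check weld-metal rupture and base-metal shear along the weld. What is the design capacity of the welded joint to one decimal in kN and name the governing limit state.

137.4 kN (weld metal governs)

Weld metal: throat = 0.707×5 = 3.535 mm, L = 2×90 = 180 mm. φR_n = 0.75 × 0.6 × 480 × 3.535 × 180 = 137.4 kN.
Base metal shear (8 mm plate): yield φR_n = 1.0×0.6×300×8×180 = 259.2 kN; rupture φR_n = 0.75×0.6×450×8×180 = 291.6 kN; take 259.2 kN (yield).
Governing: min(137.4, 259.2) = 137.4 kN → weld metal.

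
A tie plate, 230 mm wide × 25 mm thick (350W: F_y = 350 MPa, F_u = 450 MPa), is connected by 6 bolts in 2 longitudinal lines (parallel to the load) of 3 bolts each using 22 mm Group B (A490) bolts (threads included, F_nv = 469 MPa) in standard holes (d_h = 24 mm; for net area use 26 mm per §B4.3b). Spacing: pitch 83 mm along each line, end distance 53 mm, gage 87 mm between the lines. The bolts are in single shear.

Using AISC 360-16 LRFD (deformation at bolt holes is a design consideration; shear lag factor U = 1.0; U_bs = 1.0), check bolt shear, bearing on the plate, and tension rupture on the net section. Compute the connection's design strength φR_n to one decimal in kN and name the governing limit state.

Bolt shear: A_b = π(22)²/4 = 380.13 mm². φR_n = 0.75 × 469 × 380.13 × 6 × 1 = 802.3 kN.
Bearing (25 mm plate, F_u = 450 MPa): end bolts L_c = 53 − 24/2 = 41, R_n = min(1.2×41×25×450, 2.4×22×25×450) = 553.5 kN/bolt; interior L_c = 83 − 24 = 59, R_n = 594 kN/bolt. φR_n = 0.75 × (2×553.5 + 4×594) = 2612.3 kN.
Tension rupture (net): A_n = (230 − 2×26)×25 = 4450 mm² (U = 1.0, A_e = A_n). φR_n = 0.75 × 450 × 4450 = 1501.9 kN.
Governing: min(802.3, 2612.3, 1501.9) = 802.3 kN → bolt shear.

802.3 kN (bolt shear governs)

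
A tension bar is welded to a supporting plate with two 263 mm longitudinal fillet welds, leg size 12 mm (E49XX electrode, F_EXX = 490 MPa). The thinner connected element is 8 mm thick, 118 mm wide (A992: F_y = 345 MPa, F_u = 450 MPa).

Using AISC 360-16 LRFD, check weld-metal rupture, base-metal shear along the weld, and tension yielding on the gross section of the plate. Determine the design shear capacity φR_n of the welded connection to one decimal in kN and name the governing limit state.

Weld metal: throat = 0.707×12 = 8.484 mm, L = 2×263 = 526 mm. φR_n = 0.75 × 0.6 × 490 × 8.484 × 526 = 984.0 kN.
Base metal shear (8 mm plate): yield φR_n = 1.0×0.6×345×8×526 = 871.1 kN; rupture φR_n = 0.75×0.6×450×8×526 = 852.1 kN; take 852.1 kN (rupture).
Tension yield (gross): A_g = 118×8 = 944 mm². φR_n = 0.90 × 345 × 944 = 293.1 kN.
Governing: min(984.0, 852.1, 293.1) = 293.1 kN → gross-section yield.

293.1 kN (gross-section yield governs)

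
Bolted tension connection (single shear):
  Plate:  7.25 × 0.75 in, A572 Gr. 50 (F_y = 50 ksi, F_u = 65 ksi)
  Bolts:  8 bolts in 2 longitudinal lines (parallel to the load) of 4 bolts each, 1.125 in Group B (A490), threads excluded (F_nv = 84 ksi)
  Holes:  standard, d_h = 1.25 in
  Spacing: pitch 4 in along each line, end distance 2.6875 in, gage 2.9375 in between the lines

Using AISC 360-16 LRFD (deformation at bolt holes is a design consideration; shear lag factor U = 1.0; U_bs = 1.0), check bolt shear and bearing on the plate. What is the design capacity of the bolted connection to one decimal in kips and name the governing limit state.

Bolt shear: A_b = π(1.125)²/4 = 0.99402 in². φR_n = 0.75 × 84 × 0.99402 × 8 × 1 = 501.0 kips.
Bearing (0.75 in plate, F_u = 65 ksi): end bolts L_c = 2.6875 − 1.25/2 = 2.0625, R_n = min(1.2×2.0625×0.75×65, 2.4×1.125×0.75×65) = 120.66 kips/bolt; interior L_c = 4 − 1.25 = 2.75, R_n = 131.63 kips/bolt. φR_n = 0.75 × (2×120.66 + 6×131.63) = 773.3 kips.
Governing: min(501.0, 773.3) = 501.0 kips → bolt shear.

501.0 kips (bolt shear governs)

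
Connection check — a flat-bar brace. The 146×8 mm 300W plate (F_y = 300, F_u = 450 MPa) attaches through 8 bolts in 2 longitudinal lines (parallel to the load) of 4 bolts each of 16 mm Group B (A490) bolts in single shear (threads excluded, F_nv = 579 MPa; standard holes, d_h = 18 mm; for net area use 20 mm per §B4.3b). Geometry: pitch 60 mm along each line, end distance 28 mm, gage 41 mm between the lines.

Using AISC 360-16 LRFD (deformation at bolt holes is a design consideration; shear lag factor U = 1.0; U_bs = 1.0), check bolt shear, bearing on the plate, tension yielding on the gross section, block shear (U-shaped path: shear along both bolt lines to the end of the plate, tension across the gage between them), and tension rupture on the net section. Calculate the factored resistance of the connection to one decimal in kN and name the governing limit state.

286.2 kN (net-section rupture governs)

Bolt shear: A_b = π(16)²/4 = 201.06 mm². φR_n = 0.75 × 579 × 201.06 × 8 × 1 = 698.5 kN.
Bearing (8 mm plate, F_u = 450 MPa): end bolts L_c = 28 − 18/2 = 19, R_n = min(1.2×19×8×450, 2.4×16×8×450) = 82.08 kN/bolt; interior L_c = 60 − 18 = 42, R_n = 138.24 kN/bolt. φR_n = 0.75 × (2×82.08 + 6×138.24) = 745.2 kN.
Tension yield (gross): A_g = 146×8 = 1168 mm². φR_n = 0.90 × 300 × 1168 = 315.4 kN.
Block shear: shear path 2×[28+3×60] = 2×208 mm, A_gv = 3328, A_nv = 2×(208 − 3.5×20)×8 = 2208 mm²; tension across gage: (41 − 1×20)×8 = 168 mm². R_n = min(0.6×450×2208, 0.6×300×3328) + 1.0×450×168 = min(596.16, 599.04) + 75.6 = 671.76 kN. φR_n = 0.75 × 671.76 = 503.8 kN.
Tension rupture (net): A_n = (146 − 2×20)×8 = 848 mm² (U = 1.0, A_e = A_n). φR_n = 0.75 × 450 × 848 = 286.2 kN.
Governing: min(698.5, 745.2, 315.4, 503.8, 286.2) = 286.2 kN → net-section rupture.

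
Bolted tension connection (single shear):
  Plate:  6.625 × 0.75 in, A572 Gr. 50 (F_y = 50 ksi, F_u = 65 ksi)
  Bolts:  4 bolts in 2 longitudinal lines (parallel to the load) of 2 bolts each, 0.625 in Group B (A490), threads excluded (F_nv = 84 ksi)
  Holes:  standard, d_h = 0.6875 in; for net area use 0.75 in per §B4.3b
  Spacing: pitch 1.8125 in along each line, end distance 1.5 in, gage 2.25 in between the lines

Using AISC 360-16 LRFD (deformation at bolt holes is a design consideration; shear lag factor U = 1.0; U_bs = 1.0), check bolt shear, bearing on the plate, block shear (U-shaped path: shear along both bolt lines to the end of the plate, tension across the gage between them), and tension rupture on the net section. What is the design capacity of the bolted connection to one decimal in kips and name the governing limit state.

Bolt shear: A_b = π(0.625)²/4 = 0.3068 in². φR_n = 0.75 × 84 × 0.3068 × 4 × 1 = 77.3 kips.
Bearing (0.75 in plate, F_u = 65 ksi): end bolts L_c = 1.5 − 0.6875/2 = 1.15625, R_n = min(1.2×1.15625×0.75×65, 2.4×0.625×0.75×65) = 67.641 kips/bolt; interior L_c = 1.8125 − 0.6875 = 1.125, R_n = 65.813 kips/bolt. φR_n = 0.75 × (2×67.641 + 2×65.813) = 200.2 kips.
Block shear: shear path 2×[1.5+1×1.8125] = 2×3.3125 in, A_gv = 4.9688, A_nv = 2×(3.3125 − 1.5×0.75)×0.75 = 3.2813 in²; tension across gage: (2.25 − 1×0.75)×0.75 = 1.125 in². R_n = min(0.6×65×3.2813, 0.6×50×4.9688) + 1.0×65×1.125 = min(127.97, 149.06) + 73.125 = 201.1 kips. φR_n = 0.75 × 201.1 = 150.8 kips.
Tension rupture (net): A_n = (6.625 − 2×0.75)×0.75 = 3.8438 in² (U = 1.0, A_e = A_n). φR_n = 0.75 × 65 × 3.8438 = 187.4 kips.
Governing: min(77.3, 200.2, 150.8, 187.4) = 77.3 kips → bolt shear.

77.3 kips (bolt shear governs)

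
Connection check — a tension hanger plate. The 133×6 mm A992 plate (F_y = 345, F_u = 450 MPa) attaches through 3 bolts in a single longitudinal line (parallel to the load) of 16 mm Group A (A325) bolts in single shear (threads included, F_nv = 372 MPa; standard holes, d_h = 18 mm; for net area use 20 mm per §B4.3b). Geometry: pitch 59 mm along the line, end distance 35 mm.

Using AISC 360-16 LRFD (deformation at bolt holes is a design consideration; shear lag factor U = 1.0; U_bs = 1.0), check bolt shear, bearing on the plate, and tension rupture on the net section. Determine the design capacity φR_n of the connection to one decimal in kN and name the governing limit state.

168.3 kN (bolt shear governs)

Bolt shear: A_b = π(16)²/4 = 201.06 mm². φR_n = 0.75 × 372 × 201.06 × 3 × 1 = 168.3 kN.
Bearing (6 mm plate, F_u = 450 MPa): end bolts L_c = 35 − 18/2 = 26, R_n = min(1.2×26×6×450, 2.4×16×6×450) = 84.24 kN/bolt; interior L_c = 59 − 18 = 41, R_n = 103.68 kN/bolt. φR_n = 0.75 × (1×84.24 + 2×103.68) = 218.7 kN.
Tension rupture (net): A_n = (133 − 1×20)×6 = 678 mm² (U = 1.0, A_e = A_n). φR_n = 0.75 × 450 × 678 = 228.8 kN.
Governing: min(168.3, 218.7, 228.8) = 168.3 kN → bolt shear.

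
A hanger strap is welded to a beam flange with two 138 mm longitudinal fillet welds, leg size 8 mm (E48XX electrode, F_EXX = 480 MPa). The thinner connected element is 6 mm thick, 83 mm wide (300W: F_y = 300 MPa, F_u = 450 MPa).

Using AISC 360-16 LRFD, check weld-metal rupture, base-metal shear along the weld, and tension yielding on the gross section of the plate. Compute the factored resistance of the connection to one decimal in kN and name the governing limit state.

Weld metal: throat = 0.707×8 = 5.656 mm, L = 2×138 = 276 mm. φR_n = 0.75 × 0.6 × 480 × 5.656 × 276 = 337.2 kN.
Base metal shear (6 mm plate): yield φR_n = 1.0×0.6×300×6×276 = 298.1 kN; rupture φR_n = 0.75×0.6×450×6×276 = 335.3 kN; take 298.1 kN (yield).
Tension yield (gross): A_g = 83×6 = 498 mm². φR_n = 0.90 × 300 × 498 = 134.5 kN.
Governing: min(337.2, 298.1, 134.5) = 134.5 kN → gross-section yield.

134.5 kN (gross-section yield governs)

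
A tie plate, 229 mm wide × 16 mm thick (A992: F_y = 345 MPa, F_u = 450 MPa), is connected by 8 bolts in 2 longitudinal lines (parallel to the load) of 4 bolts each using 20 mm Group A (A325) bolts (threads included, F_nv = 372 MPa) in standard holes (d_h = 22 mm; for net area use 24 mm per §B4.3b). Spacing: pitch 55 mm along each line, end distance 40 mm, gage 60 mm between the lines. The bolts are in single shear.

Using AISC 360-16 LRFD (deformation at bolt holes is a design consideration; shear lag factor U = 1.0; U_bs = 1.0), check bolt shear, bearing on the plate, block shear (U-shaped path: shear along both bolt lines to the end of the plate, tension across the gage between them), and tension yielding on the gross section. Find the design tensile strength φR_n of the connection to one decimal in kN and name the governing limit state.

Bolt shear: A_b = π(20)²/4 = 314.16 mm². φR_n = 0.75 × 372 × 314.16 × 8 × 1 = 701.2 kN.
Bearing (16 mm plate, F_u = 450 MPa): end bolts L_c = 40 − 22/2 = 29, R_n = min(1.2×29×16×450, 2.4×20×16×450) = 250.56 kN/bolt; interior L_c = 55 − 22 = 33, R_n = 285.12 kN/bolt. φR_n = 0.75 × (2×250.56 + 6×285.12) = 1658.9 kN.
Block shear: shear path 2×[40+3×55] = 2×205 mm, A_gv = 6560, A_nv = 2×(205 − 3.5×24)×16 = 3872 mm²; tension across gage: (60 − 1×24)×16 = 576 mm². R_n = min(0.6×450×3872, 0.6×345×6560) + 1.0×450×576 = min(1045.4, 1357.9) + 259.2 = 1304.6 kN. φR_n = 0.75 × 1304.6 = 978.5 kN.
Tension yield (gross): A_g = 229×16 = 3664 mm². φR_n = 0.90 × 345 × 3664 = 1137.7 kN.
Governing: min(701.2, 1658.9, 978.5, 1137.7) = 701.2 kN → bolt shear.

701.2 kN (bolt shear governs)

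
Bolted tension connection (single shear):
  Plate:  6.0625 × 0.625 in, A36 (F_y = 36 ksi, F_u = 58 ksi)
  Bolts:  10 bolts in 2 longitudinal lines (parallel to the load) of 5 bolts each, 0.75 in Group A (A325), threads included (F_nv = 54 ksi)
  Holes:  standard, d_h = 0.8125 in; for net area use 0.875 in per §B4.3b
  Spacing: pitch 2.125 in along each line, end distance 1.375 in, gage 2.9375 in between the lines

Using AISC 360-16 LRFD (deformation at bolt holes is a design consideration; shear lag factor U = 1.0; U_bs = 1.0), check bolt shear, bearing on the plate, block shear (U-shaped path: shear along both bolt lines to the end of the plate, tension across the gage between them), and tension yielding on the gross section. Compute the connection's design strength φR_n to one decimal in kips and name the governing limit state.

Bolt shear: A_b = π(0.75)²/4 = 0.44179 in². φR_n = 0.75 × 54 × 0.44179 × 10 × 1 = 178.9 kips.
Bearing (0.625 in plate, F_u = 58 ksi): end bolts L_c = 1.375 − 0.8125/2 = 0.96875, R_n = min(1.2×0.96875×0.625×58, 2.4×0.75×0.625×58) = 42.141 kips/bolt; interior L_c = 2.125 − 0.8125 = 1.3125, R_n = 57.094 kips/bolt. φR_n = 0.75 × (2×42.141 + 8×57.094) = 405.8 kips.
Block shear: shear path 2×[1.375+4×2.125] = 2×9.875 in, A_gv = 12.344, A_nv = 2×(9.875 − 4.5×0.875)×0.625 = 7.4219 in²; tension across gage: (2.9375 − 1×0.875)×0.625 = 1.2891 in². R_n = min(0.6×58×7.4219, 0.6×36×12.344) + 1.0×58×1.2891 = min(258.28, 266.63) + 74.768 = 333.05 kips. φR_n = 0.75 × 333.05 = 249.8 kips.
Tension yield (gross): A_g = 6.0625×0.625 = 3.7891 in². φR_n = 0.90 × 36 × 3.7891 = 122.8 kips.
Governing: min(178.9, 405.8, 249.8, 122.8) = 122.8 kips → gross-section yield.

122.8 kips (gross-section yield governs)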